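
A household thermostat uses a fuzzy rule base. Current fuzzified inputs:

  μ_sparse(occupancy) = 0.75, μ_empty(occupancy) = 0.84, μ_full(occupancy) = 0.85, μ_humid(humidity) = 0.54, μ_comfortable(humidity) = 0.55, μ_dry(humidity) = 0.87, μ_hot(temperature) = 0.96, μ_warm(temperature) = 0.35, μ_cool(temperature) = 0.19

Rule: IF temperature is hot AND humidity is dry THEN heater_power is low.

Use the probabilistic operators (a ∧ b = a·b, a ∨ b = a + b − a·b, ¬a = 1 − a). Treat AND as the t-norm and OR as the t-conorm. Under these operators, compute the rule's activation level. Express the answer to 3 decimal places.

firing strength: hot=0.96, dry=0.87; AND[a·b] → w = 0.8352

0.835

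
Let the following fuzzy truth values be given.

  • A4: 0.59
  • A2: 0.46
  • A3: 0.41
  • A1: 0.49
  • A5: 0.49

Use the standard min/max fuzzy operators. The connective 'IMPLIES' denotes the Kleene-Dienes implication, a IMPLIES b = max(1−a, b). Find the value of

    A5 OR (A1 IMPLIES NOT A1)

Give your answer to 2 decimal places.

0.51

NOT A1 = 1 − 0.49 = 0.51
A1 IMPLIES NOT A1  [Kleene-Dienes: max(1−a, b)] with a=0.49, b=0.51 → 0.51
A5 OR (A1 IMPLIES NOT A1) = max(a, b) on (0.49, 0.51) = 0.51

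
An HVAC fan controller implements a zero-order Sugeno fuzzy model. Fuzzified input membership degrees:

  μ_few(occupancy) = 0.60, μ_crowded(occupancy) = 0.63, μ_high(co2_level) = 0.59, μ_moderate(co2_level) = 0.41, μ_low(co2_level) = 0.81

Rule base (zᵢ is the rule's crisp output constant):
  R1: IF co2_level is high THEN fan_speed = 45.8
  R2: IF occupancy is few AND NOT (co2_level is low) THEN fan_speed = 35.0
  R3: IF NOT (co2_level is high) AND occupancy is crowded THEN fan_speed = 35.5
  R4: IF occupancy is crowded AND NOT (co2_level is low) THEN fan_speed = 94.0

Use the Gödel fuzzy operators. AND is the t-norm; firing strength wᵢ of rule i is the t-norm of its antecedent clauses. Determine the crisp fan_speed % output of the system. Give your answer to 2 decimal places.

47.89

R1 (z=45.8): high=0.59 → w = 0.59
R2 (z=35.0): few=0.60, ¬low=1−0.81=0.19; AND[min(a, b)] → w = 0.19
R3 (z=35.5): ¬high=1−0.59=0.41, crowded=0.63; AND[min(a, b)] → w = 0.41
R4 (z=94.0): crowded=0.63, ¬low=1−0.81=0.19; AND[min(a, b)] → w = 0.19
Weighted average = (0.59·45.8 + 0.19·35.0 + 0.41·35.5 + 0.19·94.0) / (0.59 + 0.19 + 0.41 + 0.19)
  = 66.0870 / 1.3800 = 47.89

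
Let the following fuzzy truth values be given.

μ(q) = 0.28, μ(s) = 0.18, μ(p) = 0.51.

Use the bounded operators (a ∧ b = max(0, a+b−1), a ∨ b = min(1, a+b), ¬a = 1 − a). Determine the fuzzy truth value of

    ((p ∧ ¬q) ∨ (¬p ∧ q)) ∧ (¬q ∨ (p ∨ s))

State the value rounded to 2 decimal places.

¬q = 1 − 0.28 = 0.72
p ∧ ¬q = max(0, a+b−1) on (0.51, 0.72) = 0.23
¬p = 1 − 0.51 = 0.49
¬p ∧ q = max(0, a+b−1) on (0.49, 0.28) = 0.00
(p ∧ ¬q) ∨ (¬p ∧ q) = min(1, a+b) on (0.23, 0.00) = 0.23
¬q = 1 − 0.28 = 0.72
p ∨ s = min(1, a+b) on (0.51, 0.18) = 0.69
¬q ∨ (p ∨ s) = min(1, a+b) on (0.72, 0.69) = 1.00
((p ∧ ¬q) ∨ (¬p ∧ q)) ∧ (¬q ∨ (p ∨ s)) = max(0, a+b−1) on (0.23, 1.00) = 0.23

0.23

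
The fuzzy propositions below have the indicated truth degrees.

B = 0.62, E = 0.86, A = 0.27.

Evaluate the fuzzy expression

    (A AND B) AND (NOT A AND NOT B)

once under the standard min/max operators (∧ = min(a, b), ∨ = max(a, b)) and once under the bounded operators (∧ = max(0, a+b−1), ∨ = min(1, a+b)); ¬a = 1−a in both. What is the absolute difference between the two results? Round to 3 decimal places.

Under standard min/max:
  A AND B = min(a, b) on (0.27, 0.62) = 0.27
  NOT A = 1 − 0.27 = 0.73
  NOT B = 1 − 0.62 = 0.38
  NOT A AND NOT B = min(a, b) on (0.73, 0.38) = 0.38
  (A AND B) AND (NOT A AND NOT B) = min(a, b) on (0.27, 0.38) = 0.27
  → value = 0.2700
Under bounded:
  A AND B = max(0, a+b−1) on (0.27, 0.62) = 0.00
  NOT A = 1 − 0.27 = 0.73
  NOT B = 1 − 0.62 = 0.38
  NOT A AND NOT B = max(0, a+b−1) on (0.73, 0.38) = 0.11
  (A AND B) AND (NOT A AND NOT B) = max(0, a+b−1) on (0.00, 0.11) = 0.00
  → value = 0.0000
|0.2700 − 0.0000| = 0.270

0.270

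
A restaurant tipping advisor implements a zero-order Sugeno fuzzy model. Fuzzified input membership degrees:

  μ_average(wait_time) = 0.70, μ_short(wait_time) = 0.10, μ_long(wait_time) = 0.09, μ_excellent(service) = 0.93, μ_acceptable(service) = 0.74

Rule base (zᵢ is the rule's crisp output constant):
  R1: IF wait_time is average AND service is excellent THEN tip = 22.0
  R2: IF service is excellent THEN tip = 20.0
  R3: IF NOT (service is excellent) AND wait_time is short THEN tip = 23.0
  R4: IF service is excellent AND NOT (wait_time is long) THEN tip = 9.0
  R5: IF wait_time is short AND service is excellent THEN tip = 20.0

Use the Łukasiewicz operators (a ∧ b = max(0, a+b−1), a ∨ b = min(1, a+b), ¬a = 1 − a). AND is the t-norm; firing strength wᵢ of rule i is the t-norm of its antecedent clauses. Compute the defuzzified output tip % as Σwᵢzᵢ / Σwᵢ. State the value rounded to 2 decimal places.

16.72

R1 (z=22.0): average=0.70, excellent=0.93; AND[max(0, a+b−1)] → w = 0.63
R2 (z=20.0): excellent=0.93 → w = 0.93
R3 (z=23.0): ¬excellent=1−0.93=0.07, short=0.10; AND[max(0, a+b−1)] → w = 0.00
R4 (z=9.0): excellent=0.93, ¬long=1−0.09=0.91; AND[max(0, a+b−1)] → w = 0.84
R5 (z=20.0): short=0.10, excellent=0.93; AND[max(0, a+b−1)] → w = 0.03
Weighted average = (0.63·22.0 + 0.93·20.0 + 0.00·23.0 + 0.84·9.0 + 0.03·20.0) / (0.63 + 0.93 + 0.00 + 0.84 + 0.03)
  = 40.6200 / 2.4300 = 16.72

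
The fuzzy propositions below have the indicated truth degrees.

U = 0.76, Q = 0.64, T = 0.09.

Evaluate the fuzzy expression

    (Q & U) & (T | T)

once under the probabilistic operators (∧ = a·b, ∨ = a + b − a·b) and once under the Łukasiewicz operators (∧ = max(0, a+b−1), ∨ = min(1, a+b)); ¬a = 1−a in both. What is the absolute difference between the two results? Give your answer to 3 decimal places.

0.084

Under probabilistic:
  Q & U = a·b on (0.6400, 0.7600) = 0.4864
  T | T = a + b − a·b on (0.0900, 0.0900) = 0.1719
  (Q & U) & (T | T) = a·b on (0.4864, 0.1719) = 0.0836
  → value = 0.0836
Under Łukasiewicz:
  Q & U = max(0, a+b−1) on (0.64, 0.76) = 0.40
  T | T = min(1, a+b) on (0.09, 0.09) = 0.18
  (Q & U) & (T | T) = max(0, a+b−1) on (0.40, 0.18) = 0.00
  → value = 0.0000
|0.0836 − 0.0000| = 0.084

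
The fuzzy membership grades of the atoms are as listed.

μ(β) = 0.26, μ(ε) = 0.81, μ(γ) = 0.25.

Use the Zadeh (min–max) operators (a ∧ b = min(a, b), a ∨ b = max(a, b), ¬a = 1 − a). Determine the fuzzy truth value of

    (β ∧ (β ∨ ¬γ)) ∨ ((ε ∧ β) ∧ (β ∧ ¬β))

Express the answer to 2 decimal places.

¬γ = 1 − 0.25 = 0.75
β ∨ ¬γ = max(a, b) on (0.26, 0.75) = 0.75
β ∧ (β ∨ ¬γ) = min(a, b) on (0.26, 0.75) = 0.26
ε ∧ β = min(a, b) on (0.81, 0.26) = 0.26
¬β = 1 − 0.26 = 0.74
β ∧ ¬β = min(a, b) on (0.26, 0.74) = 0.26
(ε ∧ β) ∧ (β ∧ ¬β) = min(a, b) on (0.26, 0.26) = 0.26
(β ∧ (β ∨ ¬γ)) ∨ ((ε ∧ β) ∧ (β ∧ ¬β)) = max(a, b) on (0.26, 0.26) = 0.26

0.26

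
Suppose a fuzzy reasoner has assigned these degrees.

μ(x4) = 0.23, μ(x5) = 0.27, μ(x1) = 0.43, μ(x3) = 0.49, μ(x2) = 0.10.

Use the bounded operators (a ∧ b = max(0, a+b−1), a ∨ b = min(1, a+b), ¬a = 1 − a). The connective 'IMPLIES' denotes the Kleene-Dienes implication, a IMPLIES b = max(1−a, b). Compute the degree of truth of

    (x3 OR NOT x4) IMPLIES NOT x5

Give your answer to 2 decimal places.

0.73

NOT x4 = 1 − 0.23 = 0.77
x3 OR NOT x4 = min(1, a+b) on (0.49, 0.77) = 1.00
NOT x5 = 1 − 0.27 = 0.73
(x3 OR NOT x4) IMPLIES NOT x5  [Kleene-Dienes: max(1−a, b)] with a=1.00, b=0.73 → 0.73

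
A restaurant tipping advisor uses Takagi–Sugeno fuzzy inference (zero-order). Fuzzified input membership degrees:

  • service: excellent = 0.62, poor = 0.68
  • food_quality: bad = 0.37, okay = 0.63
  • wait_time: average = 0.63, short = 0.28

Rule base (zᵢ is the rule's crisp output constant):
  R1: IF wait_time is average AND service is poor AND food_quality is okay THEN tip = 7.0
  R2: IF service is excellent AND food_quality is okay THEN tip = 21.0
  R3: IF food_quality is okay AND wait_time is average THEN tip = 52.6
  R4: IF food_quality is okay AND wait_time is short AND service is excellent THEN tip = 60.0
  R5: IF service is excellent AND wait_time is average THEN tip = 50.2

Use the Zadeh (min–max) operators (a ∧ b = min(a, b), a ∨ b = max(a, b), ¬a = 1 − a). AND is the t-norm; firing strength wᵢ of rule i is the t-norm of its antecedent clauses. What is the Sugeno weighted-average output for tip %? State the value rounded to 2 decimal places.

35.43

R1 (z=7.0): average=0.63, poor=0.68, okay=0.63; AND[min(a, b)] → w = 0.63
R2 (z=21.0): excellent=0.62, okay=0.63; AND[min(a, b)] → w = 0.62
R3 (z=52.6): okay=0.63, average=0.63; AND[min(a, b)] → w = 0.63
R4 (z=60.0): okay=0.63, short=0.28, excellent=0.62; AND[min(a, b)] → w = 0.28
R5 (z=50.2): excellent=0.62, average=0.63; AND[min(a, b)] → w = 0.62
Weighted average = (0.63·7.0 + 0.62·21.0 + 0.63·52.6 + 0.28·60.0 + 0.62·50.2) / (0.63 + 0.62 + 0.63 + 0.28 + 0.62)
  = 98.4920 / 2.7800 = 35.43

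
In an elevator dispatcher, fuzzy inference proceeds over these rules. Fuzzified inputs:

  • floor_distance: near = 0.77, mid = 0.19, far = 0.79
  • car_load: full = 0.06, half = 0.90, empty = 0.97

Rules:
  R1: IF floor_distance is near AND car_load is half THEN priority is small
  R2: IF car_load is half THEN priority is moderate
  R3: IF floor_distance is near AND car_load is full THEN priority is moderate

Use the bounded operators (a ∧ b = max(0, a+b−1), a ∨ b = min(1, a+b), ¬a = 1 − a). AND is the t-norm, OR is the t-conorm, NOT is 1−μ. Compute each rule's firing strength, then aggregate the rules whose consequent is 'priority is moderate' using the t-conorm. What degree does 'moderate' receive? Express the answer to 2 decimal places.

0.90

R1: near=0.77, half=0.90; AND[max(0, a+b−1)] → w = 0.67
R2: half=0.90 → w = 0.90
R3: near=0.77, full=0.06; AND[max(0, a+b−1)] → w = 0.00
Rules with consequent 'moderate': {R2, R3} → strengths 0.90, 0.00
Aggregate via t-conorm [min(1, a+b)]: 0.90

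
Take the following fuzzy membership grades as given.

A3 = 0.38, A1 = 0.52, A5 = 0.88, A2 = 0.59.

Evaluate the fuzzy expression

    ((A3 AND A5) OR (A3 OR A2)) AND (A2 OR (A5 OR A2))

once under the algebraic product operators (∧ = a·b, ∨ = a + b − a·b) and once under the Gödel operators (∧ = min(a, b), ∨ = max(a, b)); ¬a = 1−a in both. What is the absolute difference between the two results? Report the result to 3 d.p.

0.224

Under algebraic product:
  A3 AND A5 = a·b on (0.3800, 0.8800) = 0.3344
  A3 OR A2 = a + b − a·b on (0.3800, 0.5900) = 0.7458
  (A3 AND A5) OR (A3 OR A2) = a + b − a·b on (0.3344, 0.7458) = 0.8308
  A5 OR A2 = a + b − a·b on (0.8800, 0.5900) = 0.9508
  A2 OR (A5 OR A2) = a + b − a·b on (0.5900, 0.9508) = 0.9798
  ((A3 AND A5) OR (A3 OR A2)) AND (A2 OR (A5 OR A2)) = a·b on (0.8308, 0.9798) = 0.8140
  → value = 0.8140
Under Gödel:
  A3 AND A5 = min(a, b) on (0.38, 0.88) = 0.38
  A3 OR A2 = max(a, b) on (0.38, 0.59) = 0.59
  (A3 AND A5) OR (A3 OR A2) = max(a, b) on (0.38, 0.59) = 0.59
  A5 OR A2 = max(a, b) on (0.88, 0.59) = 0.88
  A2 OR (A5 OR A2) = max(a, b) on (0.59, 0.88) = 0.88
  ((A3 AND A5) OR (A3 OR A2)) AND (A2 OR (A5 OR A2)) = min(a, b) on (0.59, 0.88) = 0.59
  → value = 0.5900
|0.8140 − 0.5900| = 0.224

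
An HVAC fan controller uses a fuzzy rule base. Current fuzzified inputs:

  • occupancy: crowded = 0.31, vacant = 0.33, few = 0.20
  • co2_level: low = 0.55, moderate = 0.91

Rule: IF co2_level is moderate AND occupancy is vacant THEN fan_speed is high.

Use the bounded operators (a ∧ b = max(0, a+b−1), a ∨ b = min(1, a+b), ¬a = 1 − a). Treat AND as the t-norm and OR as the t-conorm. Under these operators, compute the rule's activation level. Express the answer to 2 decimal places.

0.24

firing strength: moderate=0.91, vacant=0.33; AND[max(0, a+b−1)] → w = 0.24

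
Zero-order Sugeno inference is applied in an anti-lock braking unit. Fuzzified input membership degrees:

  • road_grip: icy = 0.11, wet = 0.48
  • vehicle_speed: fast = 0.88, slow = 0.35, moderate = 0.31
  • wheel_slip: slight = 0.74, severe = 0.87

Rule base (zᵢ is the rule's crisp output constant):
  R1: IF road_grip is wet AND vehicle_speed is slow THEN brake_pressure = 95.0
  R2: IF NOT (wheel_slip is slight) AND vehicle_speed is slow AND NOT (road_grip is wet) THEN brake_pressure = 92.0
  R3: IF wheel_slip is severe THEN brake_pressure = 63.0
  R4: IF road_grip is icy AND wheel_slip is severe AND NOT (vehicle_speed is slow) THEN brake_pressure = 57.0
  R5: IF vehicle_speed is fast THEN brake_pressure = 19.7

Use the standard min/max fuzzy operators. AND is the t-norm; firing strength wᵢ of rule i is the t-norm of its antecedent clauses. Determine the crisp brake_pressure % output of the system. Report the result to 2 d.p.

54.89

R1 (z=95.0): wet=0.48, slow=0.35; AND[min(a, b)] → w = 0.35
R2 (z=92.0): ¬slight=1−0.74=0.26, slow=0.35, ¬wet=1−0.48=0.52; AND[min(a, b)] → w = 0.26
R3 (z=63.0): severe=0.87 → w = 0.87
R4 (z=57.0): icy=0.11, severe=0.87, ¬slow=1−0.35=0.65; AND[min(a, b)] → w = 0.11
R5 (z=19.7): fast=0.88 → w = 0.88
Weighted average = (0.35·95.0 + 0.26·92.0 + 0.87·63.0 + 0.11·57.0 + 0.88·19.7) / (0.35 + 0.26 + 0.87 + 0.11 + 0.88)
  = 135.5860 / 2.4700 = 54.89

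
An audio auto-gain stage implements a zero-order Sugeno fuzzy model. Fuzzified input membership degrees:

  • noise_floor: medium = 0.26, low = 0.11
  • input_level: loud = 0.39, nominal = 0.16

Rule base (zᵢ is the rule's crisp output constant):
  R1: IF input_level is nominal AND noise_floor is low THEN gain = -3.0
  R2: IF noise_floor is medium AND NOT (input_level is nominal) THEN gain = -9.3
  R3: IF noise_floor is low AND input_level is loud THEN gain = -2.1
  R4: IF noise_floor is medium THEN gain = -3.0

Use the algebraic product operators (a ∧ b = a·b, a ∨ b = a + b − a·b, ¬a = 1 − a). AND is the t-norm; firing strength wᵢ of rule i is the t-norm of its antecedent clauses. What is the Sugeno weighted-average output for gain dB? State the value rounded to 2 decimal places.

R1 (z=-3.0): nominal=0.16, low=0.11; AND[a·b] → w = 0.0176
R2 (z=-9.3): medium=0.26, ¬nominal=1−0.16=0.84; AND[a·b] → w = 0.2184
R3 (z=-2.1): low=0.11, loud=0.39; AND[a·b] → w = 0.0429
R4 (z=-3.0): medium=0.26 → w = 0.2600
Weighted average = (0.0176·-3.0 + 0.2184·-9.3 + 0.0429·-2.1 + 0.2600·-3.0) / (0.0176 + 0.2184 + 0.0429 + 0.2600)
  = -2.9540 / 0.5389 = -5.48

-5.48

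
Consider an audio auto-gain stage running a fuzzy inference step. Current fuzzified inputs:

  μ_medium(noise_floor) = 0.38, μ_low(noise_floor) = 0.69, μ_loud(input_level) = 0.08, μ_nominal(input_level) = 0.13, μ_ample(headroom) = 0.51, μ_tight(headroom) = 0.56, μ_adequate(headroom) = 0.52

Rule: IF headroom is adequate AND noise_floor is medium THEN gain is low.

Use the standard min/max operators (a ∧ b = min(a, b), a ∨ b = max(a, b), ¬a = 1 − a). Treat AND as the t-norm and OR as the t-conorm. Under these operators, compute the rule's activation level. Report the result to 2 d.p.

0.38

firing strength: adequate=0.52, medium=0.38; AND[min(a, b)] → w = 0.38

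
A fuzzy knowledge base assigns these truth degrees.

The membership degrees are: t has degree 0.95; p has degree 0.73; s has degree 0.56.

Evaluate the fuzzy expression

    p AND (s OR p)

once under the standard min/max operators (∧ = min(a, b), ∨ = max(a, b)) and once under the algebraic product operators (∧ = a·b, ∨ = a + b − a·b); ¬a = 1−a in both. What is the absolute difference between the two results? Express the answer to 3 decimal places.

Under standard min/max:
  s OR p = max(a, b) on (0.56, 0.73) = 0.73
  p AND (s OR p) = min(a, b) on (0.73, 0.73) = 0.73
  → value = 0.7300
Under algebraic product:
  s OR p = a + b − a·b on (0.5600, 0.7300) = 0.8812
  p AND (s OR p) = a·b on (0.7300, 0.8812) = 0.6433
  → value = 0.6433
|0.7300 − 0.6433| = 0.087

0.087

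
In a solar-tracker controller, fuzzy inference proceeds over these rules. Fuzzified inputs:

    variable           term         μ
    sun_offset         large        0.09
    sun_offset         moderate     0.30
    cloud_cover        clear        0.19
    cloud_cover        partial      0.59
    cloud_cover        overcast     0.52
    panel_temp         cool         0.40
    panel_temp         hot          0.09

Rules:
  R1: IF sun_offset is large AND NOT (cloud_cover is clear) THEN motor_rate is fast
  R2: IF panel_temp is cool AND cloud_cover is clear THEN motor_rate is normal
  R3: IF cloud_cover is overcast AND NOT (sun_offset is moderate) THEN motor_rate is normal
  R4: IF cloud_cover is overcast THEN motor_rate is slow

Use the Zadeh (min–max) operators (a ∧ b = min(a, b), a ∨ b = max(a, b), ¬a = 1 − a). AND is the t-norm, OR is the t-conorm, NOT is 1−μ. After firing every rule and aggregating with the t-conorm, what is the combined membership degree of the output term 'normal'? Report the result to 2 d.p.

R1: large=0.09, ¬clear=1−0.19=0.81; AND[min(a, b)] → w = 0.09
R2: cool=0.40, clear=0.19; AND[min(a, b)] → w = 0.19
R3: overcast=0.52, ¬moderate=1−0.30=0.70; AND[min(a, b)] → w = 0.52
R4: overcast=0.52 → w = 0.52
Rules with consequent 'normal': {R2, R3} → strengths 0.19, 0.52
Aggregate via t-conorm [max(a, b)]: 0.52

0.52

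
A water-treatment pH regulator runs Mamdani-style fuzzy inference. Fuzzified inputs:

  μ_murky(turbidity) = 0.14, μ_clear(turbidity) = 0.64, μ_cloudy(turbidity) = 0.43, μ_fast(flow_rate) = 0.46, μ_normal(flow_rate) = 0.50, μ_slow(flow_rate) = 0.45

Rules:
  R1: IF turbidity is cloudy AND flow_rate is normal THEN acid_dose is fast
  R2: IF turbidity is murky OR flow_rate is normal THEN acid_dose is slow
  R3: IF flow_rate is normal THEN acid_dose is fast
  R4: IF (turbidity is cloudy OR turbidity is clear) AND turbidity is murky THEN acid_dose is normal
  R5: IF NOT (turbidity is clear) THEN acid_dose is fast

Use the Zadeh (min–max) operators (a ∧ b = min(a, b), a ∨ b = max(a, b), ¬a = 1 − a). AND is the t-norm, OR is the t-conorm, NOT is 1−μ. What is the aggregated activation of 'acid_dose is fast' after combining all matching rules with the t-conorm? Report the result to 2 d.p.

0.50

R1: cloudy=0.43, normal=0.50; AND[min(a, b)] → w = 0.43
R2: murky=0.14, normal=0.50; OR[max(a, b)] → w = 0.50
R3: normal=0.50 → w = 0.50
R4: (cloudy=0.43 OR clear=0.64) = 0.64; AND[min(a, b)] with murky=0.14 → w = 0.14
R5: ¬clear=1−0.64=0.36 → w = 0.36
Rules with consequent 'fast': {R1, R3, R5} → strengths 0.43, 0.50, 0.36
Aggregate via t-conorm [max(a, b)]: 0.50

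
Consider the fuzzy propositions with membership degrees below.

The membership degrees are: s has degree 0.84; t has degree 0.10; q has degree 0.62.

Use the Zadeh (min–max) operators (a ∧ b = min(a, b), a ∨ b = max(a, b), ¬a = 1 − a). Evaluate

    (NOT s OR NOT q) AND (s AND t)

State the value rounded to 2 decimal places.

NOT s = 1 − 0.84 = 0.16
NOT q = 1 − 0.62 = 0.38
NOT s OR NOT q = max(a, b) on (0.16, 0.38) = 0.38
s AND t = min(a, b) on (0.84, 0.10) = 0.10
(NOT s OR NOT q) AND (s AND t) = min(a, b) on (0.38, 0.10) = 0.10

0.10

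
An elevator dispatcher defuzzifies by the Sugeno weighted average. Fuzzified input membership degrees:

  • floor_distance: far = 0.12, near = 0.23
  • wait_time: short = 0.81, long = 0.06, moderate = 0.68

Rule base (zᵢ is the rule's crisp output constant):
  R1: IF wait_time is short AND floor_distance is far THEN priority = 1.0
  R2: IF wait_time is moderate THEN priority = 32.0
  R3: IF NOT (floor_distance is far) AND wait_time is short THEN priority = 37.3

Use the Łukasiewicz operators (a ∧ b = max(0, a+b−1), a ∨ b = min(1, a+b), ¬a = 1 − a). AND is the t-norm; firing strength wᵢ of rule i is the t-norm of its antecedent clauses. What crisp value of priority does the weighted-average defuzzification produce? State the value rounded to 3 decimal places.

34.669

R1 (z=1.0): short=0.81, far=0.12; AND[max(0, a+b−1)] → w = 0.00
R2 (z=32.0): moderate=0.68 → w = 0.68
R3 (z=37.3): ¬far=1−0.12=0.88, short=0.81; AND[max(0, a+b−1)] → w = 0.69
Weighted average = (0.00·1.0 + 0.68·32.0 + 0.69·37.3) / (0.00 + 0.68 + 0.69)
  = 47.4970 / 1.3700 = 34.669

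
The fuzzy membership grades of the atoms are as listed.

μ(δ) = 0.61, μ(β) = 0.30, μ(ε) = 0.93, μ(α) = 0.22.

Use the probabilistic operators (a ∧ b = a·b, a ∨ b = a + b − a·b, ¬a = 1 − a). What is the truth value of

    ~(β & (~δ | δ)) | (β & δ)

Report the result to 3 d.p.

~δ = 1 − 0.6100 = 0.3900
~δ | δ = a + b − a·b on (0.3900, 0.6100) = 0.7621
β & (~δ | δ) = a·b on (0.3000, 0.7621) = 0.2286
~(β & (~δ | δ)) = 1 − 0.2286 = 0.7714
β & δ = a·b on (0.3000, 0.6100) = 0.1830
~(β & (~δ | δ)) | (β & δ) = a + b − a·b on (0.7714, 0.1830) = 0.8132

0.813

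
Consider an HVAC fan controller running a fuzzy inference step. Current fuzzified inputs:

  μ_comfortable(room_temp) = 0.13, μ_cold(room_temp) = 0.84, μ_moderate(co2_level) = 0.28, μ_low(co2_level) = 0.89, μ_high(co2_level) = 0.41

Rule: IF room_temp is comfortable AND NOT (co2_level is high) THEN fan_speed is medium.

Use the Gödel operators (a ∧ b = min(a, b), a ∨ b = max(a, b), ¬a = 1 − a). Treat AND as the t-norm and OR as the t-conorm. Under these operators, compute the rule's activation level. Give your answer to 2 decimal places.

0.13

firing strength: comfortable=0.13, ¬high=1−0.41=0.59; AND[min(a, b)] → w = 0.13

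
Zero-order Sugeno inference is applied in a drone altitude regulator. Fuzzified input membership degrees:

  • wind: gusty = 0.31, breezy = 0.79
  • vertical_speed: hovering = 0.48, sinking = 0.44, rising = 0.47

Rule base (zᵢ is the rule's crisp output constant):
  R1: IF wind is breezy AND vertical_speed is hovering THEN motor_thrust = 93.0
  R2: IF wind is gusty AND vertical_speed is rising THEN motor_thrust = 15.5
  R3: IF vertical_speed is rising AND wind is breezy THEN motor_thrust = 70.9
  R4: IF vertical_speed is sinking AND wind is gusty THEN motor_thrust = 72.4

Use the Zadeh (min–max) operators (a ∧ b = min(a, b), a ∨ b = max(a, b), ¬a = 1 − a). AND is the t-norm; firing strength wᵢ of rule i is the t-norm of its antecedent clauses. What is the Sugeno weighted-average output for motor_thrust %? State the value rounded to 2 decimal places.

R1 (z=93.0): breezy=0.79, hovering=0.48; AND[min(a, b)] → w = 0.48
R2 (z=15.5): gusty=0.31, rising=0.47; AND[min(a, b)] → w = 0.31
R3 (z=70.9): rising=0.47, breezy=0.79; AND[min(a, b)] → w = 0.47
R4 (z=72.4): sinking=0.44, gusty=0.31; AND[min(a, b)] → w = 0.31
Weighted average = (0.48·93.0 + 0.31·15.5 + 0.47·70.9 + 0.31·72.4) / (0.48 + 0.31 + 0.47 + 0.31)
  = 105.2120 / 1.5700 = 67.01

67.01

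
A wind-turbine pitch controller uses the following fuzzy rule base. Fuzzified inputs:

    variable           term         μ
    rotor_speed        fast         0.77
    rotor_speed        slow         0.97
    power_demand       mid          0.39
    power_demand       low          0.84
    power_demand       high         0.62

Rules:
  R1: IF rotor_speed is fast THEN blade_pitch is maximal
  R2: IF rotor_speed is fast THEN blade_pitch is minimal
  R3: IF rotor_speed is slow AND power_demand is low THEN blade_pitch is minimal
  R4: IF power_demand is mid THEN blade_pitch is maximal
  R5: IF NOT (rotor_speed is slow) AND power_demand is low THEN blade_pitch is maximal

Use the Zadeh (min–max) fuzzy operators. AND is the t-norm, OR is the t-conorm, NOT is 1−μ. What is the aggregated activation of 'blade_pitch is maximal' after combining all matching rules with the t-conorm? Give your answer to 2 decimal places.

0.77

R1: fast=0.77 → w = 0.77
R2: fast=0.77 → w = 0.77
R3: slow=0.97, low=0.84; AND[min(a, b)] → w = 0.84
R4: mid=0.39 → w = 0.39
R5: ¬slow=1−0.97=0.03, low=0.84; AND[min(a, b)] → w = 0.03
Rules with consequent 'maximal': {R1, R4, R5} → strengths 0.77, 0.39, 0.03
Aggregate via t-conorm [max(a, b)]: 0.77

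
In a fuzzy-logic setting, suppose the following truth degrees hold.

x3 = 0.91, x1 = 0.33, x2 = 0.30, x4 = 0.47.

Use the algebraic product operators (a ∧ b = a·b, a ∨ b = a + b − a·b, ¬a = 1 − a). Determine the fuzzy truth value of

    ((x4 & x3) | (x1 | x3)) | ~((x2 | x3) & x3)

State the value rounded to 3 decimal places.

0.971

x4 & x3 = a·b on (0.4700, 0.9100) = 0.4277
x1 | x3 = a + b − a·b on (0.3300, 0.9100) = 0.9397
(x4 & x3) | (x1 | x3) = a + b − a·b on (0.4277, 0.9397) = 0.9655
x2 | x3 = a + b − a·b on (0.3000, 0.9100) = 0.9370
(x2 | x3) & x3 = a·b on (0.9370, 0.9100) = 0.8527
~((x2 | x3) & x3) = 1 − 0.8527 = 0.1473
((x4 & x3) | (x1 | x3)) | ~((x2 | x3) & x3) = a + b − a·b on (0.9655, 0.1473) = 0.9706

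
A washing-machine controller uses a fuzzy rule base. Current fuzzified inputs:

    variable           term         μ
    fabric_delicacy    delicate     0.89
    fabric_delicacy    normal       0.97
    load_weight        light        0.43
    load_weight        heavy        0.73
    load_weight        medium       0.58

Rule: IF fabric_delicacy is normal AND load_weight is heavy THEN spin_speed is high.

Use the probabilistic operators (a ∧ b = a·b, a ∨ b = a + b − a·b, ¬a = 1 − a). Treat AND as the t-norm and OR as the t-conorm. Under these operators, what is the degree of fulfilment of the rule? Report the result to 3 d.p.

0.708

firing strength: normal=0.97, heavy=0.73; AND[a·b] → w = 0.7081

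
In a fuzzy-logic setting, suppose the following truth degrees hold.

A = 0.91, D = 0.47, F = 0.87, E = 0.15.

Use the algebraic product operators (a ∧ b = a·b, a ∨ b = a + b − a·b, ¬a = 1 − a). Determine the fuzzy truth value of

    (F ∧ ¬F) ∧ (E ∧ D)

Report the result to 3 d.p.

¬F = 1 − 0.8700 = 0.1300
F ∧ ¬F = a·b on (0.8700, 0.1300) = 0.1131
E ∧ D = a·b on (0.1500, 0.4700) = 0.0705
(F ∧ ¬F) ∧ (E ∧ D) = a·b on (0.1131, 0.0705) = 0.0080

0.008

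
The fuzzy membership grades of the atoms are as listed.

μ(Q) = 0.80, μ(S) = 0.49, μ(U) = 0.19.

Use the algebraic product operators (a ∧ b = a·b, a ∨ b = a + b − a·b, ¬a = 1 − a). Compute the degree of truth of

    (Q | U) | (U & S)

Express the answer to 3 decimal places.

Q | U = a + b − a·b on (0.8000, 0.1900) = 0.8380
U & S = a·b on (0.1900, 0.4900) = 0.0931
(Q | U) | (U & S) = a + b − a·b on (0.8380, 0.0931) = 0.8531

0.853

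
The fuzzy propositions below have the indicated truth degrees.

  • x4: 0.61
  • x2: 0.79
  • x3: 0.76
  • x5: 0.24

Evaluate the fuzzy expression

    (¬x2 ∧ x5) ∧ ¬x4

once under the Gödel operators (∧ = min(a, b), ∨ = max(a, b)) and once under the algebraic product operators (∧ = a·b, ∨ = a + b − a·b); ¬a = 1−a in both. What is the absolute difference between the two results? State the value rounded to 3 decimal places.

Under Gödel:
  ¬x2 = 1 − 0.79 = 0.21
  ¬x2 ∧ x5 = min(a, b) on (0.21, 0.24) = 0.21
  ¬x4 = 1 − 0.61 = 0.39
  (¬x2 ∧ x5) ∧ ¬x4 = min(a, b) on (0.21, 0.39) = 0.21
  → value = 0.2100
Under algebraic product:
  ¬x2 = 1 − 0.7900 = 0.2100
  ¬x2 ∧ x5 = a·b on (0.2100, 0.2400) = 0.0504
  ¬x4 = 1 − 0.6100 = 0.3900
  (¬x2 ∧ x5) ∧ ¬x4 = a·b on (0.0504, 0.3900) = 0.0197
  → value = 0.0197
|0.2100 − 0.0197| = 0.190

0.190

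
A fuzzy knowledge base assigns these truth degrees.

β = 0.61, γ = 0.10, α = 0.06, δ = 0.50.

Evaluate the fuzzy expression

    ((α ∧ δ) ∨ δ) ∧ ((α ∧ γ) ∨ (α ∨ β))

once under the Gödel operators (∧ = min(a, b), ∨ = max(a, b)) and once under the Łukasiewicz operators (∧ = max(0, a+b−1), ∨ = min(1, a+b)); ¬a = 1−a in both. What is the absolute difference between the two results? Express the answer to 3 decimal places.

0.330

Under Gödel:
  α ∧ δ = min(a, b) on (0.06, 0.50) = 0.06
  (α ∧ δ) ∨ δ = max(a, b) on (0.06, 0.50) = 0.50
  α ∧ γ = min(a, b) on (0.06, 0.10) = 0.06
  α ∨ β = max(a, b) on (0.06, 0.61) = 0.61
  (α ∧ γ) ∨ (α ∨ β) = max(a, b) on (0.06, 0.61) = 0.61
  ((α ∧ δ) ∨ δ) ∧ ((α ∧ γ) ∨ (α ∨ β)) = min(a, b) on (0.50, 0.61) = 0.50
  → value = 0.5000
Under Łukasiewicz:
  α ∧ δ = max(0, a+b−1) on (0.06, 0.50) = 0.00
  (α ∧ δ) ∨ δ = min(1, a+b) on (0.00, 0.50) = 0.50
  α ∧ γ = max(0, a+b−1) on (0.06, 0.10) = 0.00
  α ∨ β = min(1, a+b) on (0.06, 0.61) = 0.67
  (α ∧ γ) ∨ (α ∨ β) = min(1, a+b) on (0.00, 0.67) = 0.67
  ((α ∧ δ) ∨ δ) ∧ ((α ∧ γ) ∨ (α ∨ β)) = max(0, a+b−1) on (0.50, 0.67) = 0.17
  → value = 0.1700
|0.5000 − 0.1700| = 0.330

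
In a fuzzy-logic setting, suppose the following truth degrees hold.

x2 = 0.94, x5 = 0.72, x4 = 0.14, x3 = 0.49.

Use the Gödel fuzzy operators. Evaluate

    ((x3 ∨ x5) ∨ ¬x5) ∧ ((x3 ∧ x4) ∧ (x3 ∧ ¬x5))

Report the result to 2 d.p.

x3 ∨ x5 = max(a, b) on (0.49, 0.72) = 0.72
¬x5 = 1 − 0.72 = 0.28
(x3 ∨ x5) ∨ ¬x5 = max(a, b) on (0.72, 0.28) = 0.72
x3 ∧ x4 = min(a, b) on (0.49, 0.14) = 0.14
¬x5 = 1 − 0.72 = 0.28
x3 ∧ ¬x5 = min(a, b) on (0.49, 0.28) = 0.28
(x3 ∧ x4) ∧ (x3 ∧ ¬x5) = min(a, b) on (0.14, 0.28) = 0.14
((x3 ∨ x5) ∨ ¬x5) ∧ ((x3 ∧ x4) ∧ (x3 ∧ ¬x5)) = min(a, b) on (0.72, 0.14) = 0.14

0.14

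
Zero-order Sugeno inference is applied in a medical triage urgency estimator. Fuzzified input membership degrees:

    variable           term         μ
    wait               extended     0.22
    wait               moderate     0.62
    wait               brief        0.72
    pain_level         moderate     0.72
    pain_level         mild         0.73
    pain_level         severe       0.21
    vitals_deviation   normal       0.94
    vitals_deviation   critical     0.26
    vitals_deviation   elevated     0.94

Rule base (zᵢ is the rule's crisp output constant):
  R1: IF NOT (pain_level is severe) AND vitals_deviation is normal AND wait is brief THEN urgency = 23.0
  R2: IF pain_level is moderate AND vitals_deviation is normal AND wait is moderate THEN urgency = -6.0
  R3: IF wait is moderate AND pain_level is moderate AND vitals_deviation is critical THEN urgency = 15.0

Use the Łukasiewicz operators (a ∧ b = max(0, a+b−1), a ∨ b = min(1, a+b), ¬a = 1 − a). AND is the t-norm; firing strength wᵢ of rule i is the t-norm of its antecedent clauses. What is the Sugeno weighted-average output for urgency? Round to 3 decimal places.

R1 (z=23.0): ¬severe=1−0.21=0.79, normal=0.94, brief=0.72; AND[max(0, a+b−1)] → w = 0.45
R2 (z=-6.0): moderate=0.72, normal=0.94, moderate=0.62; AND[max(0, a+b−1)] → w = 0.28
R3 (z=15.0): moderate=0.62, moderate=0.72, critical=0.26; AND[max(0, a+b−1)] → w = 0.00
Weighted average = (0.45·23.0 + 0.28·-6.0 + 0.00·15.0) / (0.45 + 0.28 + 0.00)
  = 8.6700 / 0.7300 = 11.877

11.877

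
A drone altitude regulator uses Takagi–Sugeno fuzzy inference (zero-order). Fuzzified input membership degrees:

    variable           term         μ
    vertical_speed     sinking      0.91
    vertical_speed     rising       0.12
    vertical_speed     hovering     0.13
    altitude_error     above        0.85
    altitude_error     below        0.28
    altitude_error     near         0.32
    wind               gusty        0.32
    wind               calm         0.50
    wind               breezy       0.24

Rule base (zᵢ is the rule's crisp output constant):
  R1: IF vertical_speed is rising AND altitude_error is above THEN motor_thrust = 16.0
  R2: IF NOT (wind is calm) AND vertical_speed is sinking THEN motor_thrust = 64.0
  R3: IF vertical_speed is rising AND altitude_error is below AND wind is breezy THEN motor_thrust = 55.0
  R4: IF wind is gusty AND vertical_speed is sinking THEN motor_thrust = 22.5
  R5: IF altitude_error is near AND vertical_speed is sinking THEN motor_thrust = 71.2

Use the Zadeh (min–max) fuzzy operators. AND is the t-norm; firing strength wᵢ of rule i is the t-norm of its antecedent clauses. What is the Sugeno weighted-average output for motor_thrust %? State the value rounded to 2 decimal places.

R1 (z=16.0): rising=0.12, above=0.85; AND[min(a, b)] → w = 0.12
R2 (z=64.0): ¬calm=1−0.50=0.50, sinking=0.91; AND[min(a, b)] → w = 0.50
R3 (z=55.0): rising=0.12, below=0.28, breezy=0.24; AND[min(a, b)] → w = 0.12
R4 (z=22.5): gusty=0.32, sinking=0.91; AND[min(a, b)] → w = 0.32
R5 (z=71.2): near=0.32, sinking=0.91; AND[min(a, b)] → w = 0.32
Weighted average = (0.12·16.0 + 0.50·64.0 + 0.12·55.0 + 0.32·22.5 + 0.32·71.2) / (0.12 + 0.50 + 0.12 + 0.32 + 0.32)
  = 70.5040 / 1.3800 = 51.09

51.09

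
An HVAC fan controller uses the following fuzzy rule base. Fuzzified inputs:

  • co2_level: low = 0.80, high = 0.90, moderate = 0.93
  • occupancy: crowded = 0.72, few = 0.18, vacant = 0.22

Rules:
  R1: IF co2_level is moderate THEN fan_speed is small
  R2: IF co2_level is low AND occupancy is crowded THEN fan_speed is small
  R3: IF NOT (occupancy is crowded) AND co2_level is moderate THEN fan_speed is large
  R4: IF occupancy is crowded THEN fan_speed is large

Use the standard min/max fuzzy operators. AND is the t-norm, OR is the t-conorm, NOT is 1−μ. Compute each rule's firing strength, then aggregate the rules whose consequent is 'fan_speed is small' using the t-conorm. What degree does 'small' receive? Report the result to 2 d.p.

R1: moderate=0.93 → w = 0.93
R2: low=0.80, crowded=0.72; AND[min(a, b)] → w = 0.72
R3: ¬crowded=1−0.72=0.28, moderate=0.93; AND[min(a, b)] → w = 0.28
R4: crowded=0.72 → w = 0.72
Rules with consequent 'small': {R1, R2} → strengths 0.93, 0.72
Aggregate via t-conorm [max(a, b)]: 0.93

0.93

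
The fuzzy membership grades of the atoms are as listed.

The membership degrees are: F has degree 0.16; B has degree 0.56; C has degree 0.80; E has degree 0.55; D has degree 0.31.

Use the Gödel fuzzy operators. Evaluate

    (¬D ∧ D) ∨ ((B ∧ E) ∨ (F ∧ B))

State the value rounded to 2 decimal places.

¬D = 1 − 0.31 = 0.69
¬D ∧ D = min(a, b) on (0.69, 0.31) = 0.31
B ∧ E = min(a, b) on (0.56, 0.55) = 0.55
F ∧ B = min(a, b) on (0.16, 0.56) = 0.16
(B ∧ E) ∨ (F ∧ B) = max(a, b) on (0.55, 0.16) = 0.55
(¬D ∧ D) ∨ ((B ∧ E) ∨ (F ∧ B)) = max(a, b) on (0.31, 0.55) = 0.55

0.55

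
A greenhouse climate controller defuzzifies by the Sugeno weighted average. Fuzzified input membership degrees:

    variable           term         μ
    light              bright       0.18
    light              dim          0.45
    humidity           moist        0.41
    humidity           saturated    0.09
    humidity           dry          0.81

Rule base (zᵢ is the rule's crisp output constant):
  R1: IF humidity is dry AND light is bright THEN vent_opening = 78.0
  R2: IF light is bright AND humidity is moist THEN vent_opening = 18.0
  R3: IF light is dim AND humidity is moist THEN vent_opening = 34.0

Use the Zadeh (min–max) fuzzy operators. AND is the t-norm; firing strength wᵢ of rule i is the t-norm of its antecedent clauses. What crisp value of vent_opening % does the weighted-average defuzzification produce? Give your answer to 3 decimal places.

R1 (z=78.0): dry=0.81, bright=0.18; AND[min(a, b)] → w = 0.18
R2 (z=18.0): bright=0.18, moist=0.41; AND[min(a, b)] → w = 0.18
R3 (z=34.0): dim=0.45, moist=0.41; AND[min(a, b)] → w = 0.41
Weighted average = (0.18·78.0 + 0.18·18.0 + 0.41·34.0) / (0.18 + 0.18 + 0.41)
  = 31.2200 / 0.7700 = 40.545

40.545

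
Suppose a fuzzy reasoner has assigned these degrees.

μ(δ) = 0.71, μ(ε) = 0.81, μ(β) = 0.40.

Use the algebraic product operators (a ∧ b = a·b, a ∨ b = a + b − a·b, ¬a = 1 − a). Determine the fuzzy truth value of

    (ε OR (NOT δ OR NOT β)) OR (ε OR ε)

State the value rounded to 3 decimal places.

NOT δ = 1 − 0.7100 = 0.2900
NOT β = 1 − 0.4000 = 0.6000
NOT δ OR NOT β = a + b − a·b on (0.2900, 0.6000) = 0.7160
ε OR (NOT δ OR NOT β) = a + b − a·b on (0.8100, 0.7160) = 0.9460
ε OR ε = a + b − a·b on (0.8100, 0.8100) = 0.9639
(ε OR (NOT δ OR NOT β)) OR (ε OR ε) = a + b − a·b on (0.9460, 0.9639) = 0.9981

0.998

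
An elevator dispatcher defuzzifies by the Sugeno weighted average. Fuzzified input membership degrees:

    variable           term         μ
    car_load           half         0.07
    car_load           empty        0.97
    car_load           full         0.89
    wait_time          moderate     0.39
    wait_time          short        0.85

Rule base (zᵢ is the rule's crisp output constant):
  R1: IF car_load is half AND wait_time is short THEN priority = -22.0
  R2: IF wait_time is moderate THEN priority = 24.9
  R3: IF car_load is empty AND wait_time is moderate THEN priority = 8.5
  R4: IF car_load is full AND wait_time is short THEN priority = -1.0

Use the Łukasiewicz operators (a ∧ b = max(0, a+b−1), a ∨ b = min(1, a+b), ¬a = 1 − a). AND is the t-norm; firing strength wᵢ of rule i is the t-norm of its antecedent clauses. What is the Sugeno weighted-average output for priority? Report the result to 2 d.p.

R1 (z=-22.0): half=0.07, short=0.85; AND[max(0, a+b−1)] → w = 0.00
R2 (z=24.9): moderate=0.39 → w = 0.39
R3 (z=8.5): empty=0.97, moderate=0.39; AND[max(0, a+b−1)] → w = 0.36
R4 (z=-1.0): full=0.89, short=0.85; AND[max(0, a+b−1)] → w = 0.74
Weighted average = (0.00·-22.0 + 0.39·24.9 + 0.36·8.5 + 0.74·-1.0) / (0.00 + 0.39 + 0.36 + 0.74)
  = 12.0310 / 1.4900 = 8.07

8.07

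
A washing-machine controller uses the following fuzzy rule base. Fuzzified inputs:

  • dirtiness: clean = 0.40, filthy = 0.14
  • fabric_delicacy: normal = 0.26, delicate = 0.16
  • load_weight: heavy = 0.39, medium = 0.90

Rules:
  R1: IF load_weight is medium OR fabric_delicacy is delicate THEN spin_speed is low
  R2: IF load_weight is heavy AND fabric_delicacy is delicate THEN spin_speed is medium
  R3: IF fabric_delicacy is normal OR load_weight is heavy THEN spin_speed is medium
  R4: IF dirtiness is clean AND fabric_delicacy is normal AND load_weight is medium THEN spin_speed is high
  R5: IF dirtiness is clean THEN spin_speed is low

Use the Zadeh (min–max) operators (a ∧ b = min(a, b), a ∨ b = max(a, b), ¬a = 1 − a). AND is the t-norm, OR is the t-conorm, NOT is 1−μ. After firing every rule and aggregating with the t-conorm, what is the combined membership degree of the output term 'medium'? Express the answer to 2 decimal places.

0.39

R1: medium=0.90, delicate=0.16; OR[max(a, b)] → w = 0.90
R2: heavy=0.39, delicate=0.16; AND[min(a, b)] → w = 0.16
R3: normal=0.26, heavy=0.39; OR[max(a, b)] → w = 0.39
R4: clean=0.40, normal=0.26, medium=0.90; AND[min(a, b)] → w = 0.26
R5: clean=0.40 → w = 0.40
Rules with consequent 'medium': {R2, R3} → strengths 0.16, 0.39
Aggregate via t-conorm [max(a, b)]: 0.39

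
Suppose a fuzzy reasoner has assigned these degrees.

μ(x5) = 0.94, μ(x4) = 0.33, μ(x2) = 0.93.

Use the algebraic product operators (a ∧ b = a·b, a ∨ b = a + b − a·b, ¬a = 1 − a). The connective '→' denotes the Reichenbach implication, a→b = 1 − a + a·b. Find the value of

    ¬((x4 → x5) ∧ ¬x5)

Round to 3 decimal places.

x4 → x5  [Reichenbach: 1 − a + a·b] with a=0.3300, b=0.9400 → 0.9802
¬x5 = 1 − 0.9400 = 0.0600
(x4 → x5) ∧ ¬x5 = a·b on (0.9802, 0.0600) = 0.0588
¬((x4 → x5) ∧ ¬x5) = 1 − 0.0588 = 0.9412

0.941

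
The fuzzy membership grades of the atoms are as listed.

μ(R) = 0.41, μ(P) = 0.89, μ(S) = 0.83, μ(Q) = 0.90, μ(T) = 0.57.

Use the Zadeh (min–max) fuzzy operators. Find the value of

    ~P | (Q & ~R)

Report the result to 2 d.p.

~P = 1 − 0.89 = 0.11
~R = 1 − 0.41 = 0.59
Q & ~R = min(a, b) on (0.90, 0.59) = 0.59
~P | (Q & ~R) = max(a, b) on (0.11, 0.59) = 0.59

0.59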